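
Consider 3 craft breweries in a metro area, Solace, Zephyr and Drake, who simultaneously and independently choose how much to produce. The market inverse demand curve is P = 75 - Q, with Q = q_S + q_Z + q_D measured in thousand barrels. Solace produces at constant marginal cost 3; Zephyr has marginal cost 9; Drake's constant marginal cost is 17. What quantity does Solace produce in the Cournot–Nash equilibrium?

Solace's profit: π_S = (75 - Q)q_S - (3q_S). Setting ∂π_S/∂q_S = 0: 72 - 2q_S - (q_Z + q_D) = 0.
Zephyr's first-order condition: 66 - 2q_Z - (q_S + q_D) = 0.
Drake's first-order condition: 58 - 2q_D - (q_S + q_Z) = 0.
Summing all 3 equations gives 196 − 4Q = 0, hence Q = 49.
Back-substituting: q_S = (72 − 49) = 23, q_Z = (66 − 49) = 17, q_D = (58 − 49) = 9.

23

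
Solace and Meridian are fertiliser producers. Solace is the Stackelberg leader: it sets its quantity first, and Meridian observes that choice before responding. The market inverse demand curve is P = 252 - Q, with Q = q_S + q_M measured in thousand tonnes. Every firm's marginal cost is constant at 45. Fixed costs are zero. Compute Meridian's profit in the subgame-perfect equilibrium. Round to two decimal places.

2678.06

The follower Meridian best-responds to any q_S: π_M = (252 - Q)q_M - 45q_M.
Setting the follower's marginal profit to zero, 207 - q_S - 2q_M = 0, i.e. q_M = (207 - q_S)/2.
The leader anticipates this reaction. Substituting into P = 252 - Q gives P = 297/2 - (1/2)q_S, so π_S = (297/2 - (1/2)q_S)q_S - 45q_S.
Leader FOC: 207/2 - q_S = 0, so q_S = 207/2.
Then q_M = (207 - 207/2)/2 = 207/4.
Price P = 252 - 621/4 = 387/4.
Meridian's profit: (387/4 - 45)·(207/4) = 2678.0625.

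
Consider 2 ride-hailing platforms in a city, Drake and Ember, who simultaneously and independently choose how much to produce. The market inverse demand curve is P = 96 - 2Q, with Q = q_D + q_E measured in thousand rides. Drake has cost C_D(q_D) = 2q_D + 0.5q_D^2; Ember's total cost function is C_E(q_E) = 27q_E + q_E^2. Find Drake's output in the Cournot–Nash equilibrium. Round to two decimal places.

16.38

Drake's profit: π_D = (96 - 2Q)q_D - (2q_D + (1/2)q_D²). Setting ∂π_D/∂q_D = 0: 94 - 5q_D - 2(q_E) = 0.
Ember's first-order condition: 69 - 6q_E - 2(q_D) = 0.
Rearranging gives the reaction functions q_D = (94 - 2q_E)/5 and q_E = (69 - 2q_D)/6.
Substituting one into the other gives q_D = 213/13 and q_E = 157/26.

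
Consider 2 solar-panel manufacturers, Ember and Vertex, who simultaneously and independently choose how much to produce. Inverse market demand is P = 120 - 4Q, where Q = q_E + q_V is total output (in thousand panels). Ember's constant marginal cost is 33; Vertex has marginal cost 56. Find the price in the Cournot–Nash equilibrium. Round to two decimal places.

Ember's profit: π_E = (120 - 4Q)q_E - (33q_E). Setting ∂π_E/∂q_E = 0: 87 - 8q_E - 4(q_V) = 0.
Vertex's profit: π_V = (120 - 4Q)q_V - (56q_V). Setting ∂π_V/∂q_V = 0: 64 - 8q_V - 4(q_E) = 0.
Rearranging gives the reaction functions q_E = (87 - 4q_V)/8 and q_V = (64 - 4q_E)/8.
Substituting one into the other gives q_E = 55/6 and q_V = 41/12.
Total output Q = 151/12, so price P = 120 - 4·(151/12) = 209/3.

69.67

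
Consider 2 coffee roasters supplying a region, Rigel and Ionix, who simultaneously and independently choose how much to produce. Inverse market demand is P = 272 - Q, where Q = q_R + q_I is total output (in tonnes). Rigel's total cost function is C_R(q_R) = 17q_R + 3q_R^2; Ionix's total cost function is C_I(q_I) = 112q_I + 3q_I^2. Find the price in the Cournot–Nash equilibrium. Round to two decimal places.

Rigel's profit: π_R = (272 - Q)q_R - (17q_R + 3q_R²). Setting ∂π_R/∂q_R = 0: 255 - 8q_R - (q_I) = 0.
Ionix's profit: π_I = (272 - Q)q_I - (112q_I + 3q_I²). Setting ∂π_I/∂q_I = 0: 160 - 8q_I - (q_R) = 0.
Best responses: q_R = (255 - q_I)/8, q_I = (160 - q_R)/8.
Solving the pair: q_R = 1880/63, q_I = 1025/63.
Total output Q = 415/9, so price P = 272 - 415/9 = 225.8889.

225.89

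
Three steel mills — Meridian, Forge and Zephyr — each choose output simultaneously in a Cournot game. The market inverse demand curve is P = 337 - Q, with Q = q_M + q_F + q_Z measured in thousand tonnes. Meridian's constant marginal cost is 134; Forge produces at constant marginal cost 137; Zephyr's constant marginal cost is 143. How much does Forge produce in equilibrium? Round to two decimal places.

Meridian's profit: π_M = (337 - Q)q_M - (134q_M). Setting ∂π_M/∂q_M = 0: 203 - 2q_M - (q_F + q_Z) = 0.
Forge's profit: π_F = (337 - Q)q_F - (137q_F). Setting ∂π_F/∂q_F = 0: 200 - 2q_F - (q_M + q_Z) = 0.
Zephyr's profit: π_Z = (337 - Q)q_Z - (143q_Z). Setting ∂π_Z/∂q_Z = 0: 194 - 2q_Z - (q_M + q_F) = 0.
Summing all 3 equations gives 597 − 4Q = 0, hence Q = 597/4.
Back-substituting: q_M = (203 − 597/4) = 215/4, q_F = (200 − 597/4) = 203/4, q_Z = (194 − 597/4) = 179/4.

50.75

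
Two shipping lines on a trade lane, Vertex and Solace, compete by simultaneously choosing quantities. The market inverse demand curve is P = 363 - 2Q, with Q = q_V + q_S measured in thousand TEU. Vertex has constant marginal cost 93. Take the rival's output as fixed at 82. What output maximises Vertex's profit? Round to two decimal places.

26.50

With the rival's output fixed at 82, Vertex's profit is π_V = (363 - 2·82 - 2q_V)q_V - (93q_V) = (199 - 2q_V)q_V - (93q_V).
∂π_V/∂q_V = 106 - 4q_V = 0, so q_V = 53/2.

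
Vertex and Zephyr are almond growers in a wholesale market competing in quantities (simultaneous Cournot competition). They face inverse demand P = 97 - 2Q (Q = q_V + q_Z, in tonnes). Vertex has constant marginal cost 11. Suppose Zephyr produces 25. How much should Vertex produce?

With the rival's output fixed at 25, Vertex's profit is π_V = (97 - 2·25 - 2q_V)q_V - (11q_V) = (47 - 2q_V)q_V - (11q_V).
∂π_V/∂q_V = 36 - 4q_V = 0, so q_V = 9.

9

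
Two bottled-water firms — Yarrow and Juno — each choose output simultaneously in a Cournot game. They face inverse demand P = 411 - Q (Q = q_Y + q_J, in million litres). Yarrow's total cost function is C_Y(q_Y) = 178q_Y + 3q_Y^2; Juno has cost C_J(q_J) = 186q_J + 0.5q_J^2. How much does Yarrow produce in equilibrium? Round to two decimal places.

20.61

Yarrow's profit: π_Y = (411 - Q)q_Y - (178q_Y + 3q_Y²). Setting ∂π_Y/∂q_Y = 0: 233 - 8q_Y - (q_J) = 0.
Juno's profit: π_J = (411 - Q)q_J - (186q_J + (1/2)q_J²). Setting ∂π_J/∂q_J = 0: 225 - 3q_J - (q_Y) = 0.
Rearranging gives the reaction functions q_Y = (233 - q_J)/8 and q_J = (225 - q_Y)/3.
Solving the pair: q_Y = 474/23, q_J = 1567/23.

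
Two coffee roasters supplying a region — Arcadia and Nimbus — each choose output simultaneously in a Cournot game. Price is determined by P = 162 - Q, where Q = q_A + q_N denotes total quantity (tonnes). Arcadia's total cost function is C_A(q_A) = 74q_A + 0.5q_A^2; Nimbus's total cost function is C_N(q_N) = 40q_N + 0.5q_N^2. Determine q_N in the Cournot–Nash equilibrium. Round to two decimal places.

34.75

Arcadia's profit: π_A = (162 - Q)q_A - (74q_A + (1/2)q_A²). Setting ∂π_A/∂q_A = 0: 88 - 3q_A - (q_N) = 0.
Nimbus's profit: π_N = (162 - Q)q_N - (40q_N + (1/2)q_N²). Setting ∂π_N/∂q_N = 0: 122 - 3q_N - (q_A) = 0.
Best responses: q_A = (88 - q_N)/3, q_N = (122 - q_A)/3.
Solving the pair: q_A = 71/4, q_N = 139/4.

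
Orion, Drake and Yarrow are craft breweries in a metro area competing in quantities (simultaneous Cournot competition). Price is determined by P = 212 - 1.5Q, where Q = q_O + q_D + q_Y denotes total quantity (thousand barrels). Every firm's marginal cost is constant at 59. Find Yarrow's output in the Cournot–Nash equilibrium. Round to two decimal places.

A representative firm's profit is π_i = q_i(212 - 1.5Q) - 59q_i.
Setting ∂π_i/∂q_i = 0 with rivals' quantities fixed: 153 - 3q_i - (3/2)·Σ_{j≠i} q_j = 0.
With identical firms every q_j equals q_i, so Σ_{j≠i} q_j = 2q_i and 153 = 6q_i, giving q_i = 51/2.

25.50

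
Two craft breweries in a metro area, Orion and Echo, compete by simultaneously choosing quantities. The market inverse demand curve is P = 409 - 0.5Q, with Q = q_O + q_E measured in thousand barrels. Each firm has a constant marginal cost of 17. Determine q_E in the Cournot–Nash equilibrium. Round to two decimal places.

A representative firm's profit is π_i = q_i(409 - 0.5Q) - 17q_i.
Setting ∂π_i/∂q_i = 0 with rivals' quantities fixed: 392 - q_i - (1/2)q_j = 0.
By symmetry each firm produces the same amount; substituting q_j = q_i yields q_i = 392/(3/2) = 784/3.

261.33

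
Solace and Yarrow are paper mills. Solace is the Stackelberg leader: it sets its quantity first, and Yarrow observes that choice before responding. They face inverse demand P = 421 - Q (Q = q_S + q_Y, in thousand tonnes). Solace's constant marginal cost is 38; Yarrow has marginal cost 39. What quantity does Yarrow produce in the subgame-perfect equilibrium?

95

Solve by backward induction. Given q_S, the follower Yarrow maximises π_Y = (421 - q_S - q_Y)q_Y - 39q_Y.
Follower FOC: 382 - q_S - 2q_Y = 0, so q_Y(q_S) = (382 - q_S)/2.
The leader anticipates this reaction. Substituting into P = 421 - Q gives P = 230 - (1/2)q_S, so π_S = (230 - (1/2)q_S)q_S - 38q_S.
Maximising: ∂π_S/∂q_S = 192 - q_S = 0, giving q_S = 192.
Then q_Y = (382 - 192)/2 = 95.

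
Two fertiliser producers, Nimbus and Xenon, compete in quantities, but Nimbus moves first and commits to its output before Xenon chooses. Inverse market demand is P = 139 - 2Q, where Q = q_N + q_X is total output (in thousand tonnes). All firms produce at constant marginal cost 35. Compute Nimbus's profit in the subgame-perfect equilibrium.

676

The follower Xenon best-responds to any q_N: π_X = (139 - 2Q)q_X - 35q_X.
Setting the follower's marginal profit to zero, 104 - 2q_N - 4q_X = 0, i.e. q_X = (104 - 2q_N)/4.
Nimbus substitutes q_X(q_N) into its own profit: π_N = q_N(139 - 2q_N - (104 - 2q_N)/2) - 35q_N = (87 - q_N)q_N - 35q_N.
The leader's first-order condition 52 - 2q_N = 0 yields q_N = 26.
Then q_X = (104 - 2·26)/4 = 13.
Price P = 139 - 2·39 = 61.
Nimbus's profit: (61 - 35)·26 = 676.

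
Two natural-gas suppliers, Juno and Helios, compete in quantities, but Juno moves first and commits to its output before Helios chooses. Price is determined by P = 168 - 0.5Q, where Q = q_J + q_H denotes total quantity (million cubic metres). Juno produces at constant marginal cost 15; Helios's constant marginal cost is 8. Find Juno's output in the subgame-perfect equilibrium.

Solve by backward induction. Given q_J, the follower Helios maximises π_H = (168 - (1/2)q_J - (1/2)q_H)q_H - 8q_H.
Setting the follower's marginal profit to zero, 160 - (1/2)q_J - q_H = 0, i.e. q_H = (160 - (1/2)q_J).
Juno substitutes q_H(q_J) into its own profit: π_J = q_J(168 - (1/2)q_J - (160 - (1/2)q_J)/2) - 15q_J = (88 - (1/4)q_J)q_J - 15q_J.
Maximising: ∂π_J/∂q_J = 73 - (1/2)q_J = 0, giving q_J = 146.
Then q_H = (160 - (1/2)·146) = 87.

146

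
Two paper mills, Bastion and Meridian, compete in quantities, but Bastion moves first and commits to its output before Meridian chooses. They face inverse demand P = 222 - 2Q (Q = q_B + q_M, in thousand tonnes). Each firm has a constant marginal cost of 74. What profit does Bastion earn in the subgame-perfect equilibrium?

1369

The follower Meridian best-responds to any q_B: π_M = (222 - 2Q)q_M - 74q_M.
Setting the follower's marginal profit to zero, 148 - 2q_B - 4q_M = 0, i.e. q_M = (148 - 2q_B)/4.
The leader anticipates this reaction. Substituting into P = 222 - 2Q gives P = 148 - q_B, so π_B = (148 - q_B)q_B - 74q_B.
Leader FOC: 74 - 2q_B = 0, so q_B = 37.
Then q_M = (148 - 2·37)/4 = 37/2.
Price P = 222 - 2·(111/2) = 111.
Bastion's profit: (111 - 74)·37 = 1369.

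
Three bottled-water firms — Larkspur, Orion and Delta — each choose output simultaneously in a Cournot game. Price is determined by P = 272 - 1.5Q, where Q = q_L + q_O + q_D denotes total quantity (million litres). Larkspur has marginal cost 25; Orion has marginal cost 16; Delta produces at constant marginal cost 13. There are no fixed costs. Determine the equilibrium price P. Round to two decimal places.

Larkspur's profit: π_L = (272 - 1.5Q)q_L - (25q_L). Setting ∂π_L/∂q_L = 0: 247 - 3q_L - (3/2)(q_O + q_D) = 0.
Orion's first-order condition: 256 - 3q_O - (3/2)(q_L + q_D) = 0.
Delta's first-order condition: 259 - 3q_D - (3/2)(q_L + q_O) = 0.
Adding the 3 first-order conditions: 762 − 6Q = 0, so Q = 127.
Back-substituting: q_L = (247 − 381/2)/(3/2) = 113/3, q_O = (256 − 381/2)/(3/2) = 131/3, q_D = (259 − 381/2)/(3/2) = 137/3.
Total output Q = 127, so price P = 272 - (3/2)·127 = 163/2.

81.50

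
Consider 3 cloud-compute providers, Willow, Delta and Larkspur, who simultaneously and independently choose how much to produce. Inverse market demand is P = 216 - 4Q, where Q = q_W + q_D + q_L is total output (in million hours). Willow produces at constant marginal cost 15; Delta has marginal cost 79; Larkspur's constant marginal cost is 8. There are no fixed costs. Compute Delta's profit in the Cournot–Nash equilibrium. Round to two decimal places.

Willow's profit: π_W = (216 - 4Q)q_W - (15q_W). Setting ∂π_W/∂q_W = 0: 201 - 8q_W - 4(q_D + q_L) = 0.
Delta's first-order condition: 137 - 8q_D - 4(q_W + q_L) = 0.
Larkspur's first-order condition: 208 - 8q_L - 4(q_W + q_D) = 0.
Summing all 3 equations gives 546 − 16Q = 0, hence Q = 273/8.
Back-substituting: q_W = (201 − 273/2)/4 = 129/8, q_D = (137 − 273/2)/4 = 1/8, q_L = (208 − 273/2)/4 = 143/8.
Price P = 216 - 4·(273/8) = 159/2.
Delta's profit: (159/2 - 79)·(1/8) = 1/16.

0.06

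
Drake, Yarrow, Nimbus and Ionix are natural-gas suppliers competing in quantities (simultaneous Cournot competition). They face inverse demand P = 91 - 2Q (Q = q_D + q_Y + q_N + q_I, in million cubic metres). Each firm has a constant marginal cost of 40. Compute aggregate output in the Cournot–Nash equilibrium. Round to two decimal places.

20.40

A representative firm's profit is π_i = q_i(91 - 2Q) - 40q_i.
Setting ∂π_i/∂q_i = 0 with rivals' quantities fixed: 51 - 4q_i - 2·Σ_{j≠i} q_j = 0.
By symmetry each firm produces the same amount; substituting Σ_{j≠i} q_j = 3q_i yields q_i = 51/10.
Total output Q = 51/10 + 51/10 + 51/10 + 51/10 = 102/5.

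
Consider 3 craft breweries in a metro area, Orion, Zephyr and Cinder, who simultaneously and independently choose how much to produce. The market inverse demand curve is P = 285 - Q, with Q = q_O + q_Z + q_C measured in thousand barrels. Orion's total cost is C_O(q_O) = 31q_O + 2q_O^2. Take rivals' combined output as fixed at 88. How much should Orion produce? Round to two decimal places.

With rivals' combined output fixed at 88, Orion's profit is π_O = (285 - 88 - q_O)q_O - (31q_O + 2q_O²) = (197 - q_O)q_O - (31q_O + 2q_O²).
∂π_O/∂q_O = 166 - 6q_O = 0, so q_O = 83/3.

27.67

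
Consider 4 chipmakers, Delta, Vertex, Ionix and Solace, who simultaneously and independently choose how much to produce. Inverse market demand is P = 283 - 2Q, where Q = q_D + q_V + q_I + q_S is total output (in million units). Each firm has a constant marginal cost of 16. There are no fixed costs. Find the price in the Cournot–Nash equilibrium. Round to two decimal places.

A representative firm's profit is π_i = q_i(283 - 2Q) - 16q_i.
First-order condition (treating rivals' output as given): 267 - 4q_i - 2·Σ_{j≠i} q_j = 0.
By symmetry each firm produces the same amount; substituting Σ_{j≠i} q_j = 3q_i yields q_i = 267/10.
Total output Q = 534/5, so price P = 283 - 2·(534/5) = 347/5.

69.40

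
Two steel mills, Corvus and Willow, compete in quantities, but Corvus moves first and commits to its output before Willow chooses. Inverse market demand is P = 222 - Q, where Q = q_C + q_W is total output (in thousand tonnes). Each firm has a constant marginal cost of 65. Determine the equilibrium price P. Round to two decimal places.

The follower Willow best-responds to any q_C: π_W = (222 - Q)q_W - 65q_W.
Follower FOC: 157 - q_C - 2q_W = 0, so q_W(q_C) = (157 - q_C)/2.
The leader anticipates this reaction. Substituting into P = 222 - Q gives P = 287/2 - (1/2)q_C, so π_C = (287/2 - (1/2)q_C)q_C - 65q_C.
Leader FOC: 157/2 - q_C = 0, so q_C = 157/2.
Then q_W = (157 - 157/2)/2 = 157/4.
Total output Q = 471/4, so price P = 222 - 471/4 = 417/4.

104.25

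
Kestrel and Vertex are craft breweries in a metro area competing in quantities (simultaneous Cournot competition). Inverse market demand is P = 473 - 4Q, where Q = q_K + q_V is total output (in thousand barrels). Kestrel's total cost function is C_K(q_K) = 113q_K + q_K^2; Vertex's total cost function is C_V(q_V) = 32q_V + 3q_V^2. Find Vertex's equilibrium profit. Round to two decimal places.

Kestrel's profit: π_K = (473 - 4Q)q_K - (113q_K + q_K²). Setting ∂π_K/∂q_K = 0: 360 - 10q_K - 4(q_V) = 0.
Vertex's profit: π_V = (473 - 4Q)q_V - (32q_V + 3q_V²). Setting ∂π_V/∂q_V = 0: 441 - 14q_V - 4(q_K) = 0.
So q_K = (360 - 4q_V)/10 and q_V = (441 - 4q_K)/14.
Substituting one into the other gives q_K = 819/31 and q_V = 1485/62.
Price P = 473 - 4·50.3710 = 271.5161.
Vertex's profit: 271.5161·(1485/62) - 32·(1485/62) - 3(1485/62)² = 4015.7583.

4015.76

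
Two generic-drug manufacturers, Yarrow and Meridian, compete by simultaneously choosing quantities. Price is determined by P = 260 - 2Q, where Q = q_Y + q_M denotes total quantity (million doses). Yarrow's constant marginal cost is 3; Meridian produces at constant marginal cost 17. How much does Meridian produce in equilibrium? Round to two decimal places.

38.17

Yarrow's profit: π_Y = (260 - 2Q)q_Y - (3q_Y). Setting ∂π_Y/∂q_Y = 0: 257 - 4q_Y - 2(q_M) = 0.
Meridian's profit: π_M = (260 - 2Q)q_M - (17q_M). Setting ∂π_M/∂q_M = 0: 243 - 4q_M - 2(q_Y) = 0.
So q_Y = (257 - 2q_M)/4 and q_M = (243 - 2q_Y)/4.
Solving the pair: q_Y = 271/6, q_M = 229/6.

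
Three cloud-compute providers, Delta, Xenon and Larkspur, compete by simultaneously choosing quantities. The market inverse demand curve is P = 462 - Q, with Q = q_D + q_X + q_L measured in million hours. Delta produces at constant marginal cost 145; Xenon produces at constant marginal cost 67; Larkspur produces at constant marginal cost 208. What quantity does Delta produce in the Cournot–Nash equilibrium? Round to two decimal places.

75.50

Delta's profit: π_D = (462 - Q)q_D - (145q_D). Setting ∂π_D/∂q_D = 0: 317 - 2q_D - (q_X + q_L) = 0.
Xenon's profit: π_X = (462 - Q)q_X - (67q_X). Setting ∂π_X/∂q_X = 0: 395 - 2q_X - (q_D + q_L) = 0.
Larkspur's first-order condition: 254 - 2q_L - (q_D + q_X) = 0.
Adding the 3 conditions: 966 − 2Q − 2Q = 0, i.e. Q = 483/2.
Back-substituting: q_D = (317 − 483/2) = 151/2, q_X = (395 − 483/2) = 307/2, q_L = (254 − 483/2) = 25/2.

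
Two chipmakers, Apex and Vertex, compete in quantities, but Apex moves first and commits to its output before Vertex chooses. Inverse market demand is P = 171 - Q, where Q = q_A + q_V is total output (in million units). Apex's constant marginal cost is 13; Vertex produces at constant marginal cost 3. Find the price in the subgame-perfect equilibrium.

50

Solve by backward induction. Given q_A, the follower Vertex maximises π_V = (171 - q_A - q_V)q_V - 3q_V.
∂π_V/∂q_V = 168 - q_A - 2q_V = 0 gives the reaction function q_V = (168 - q_A)/2.
The leader anticipates this reaction. Substituting into P = 171 - Q gives P = 87 - (1/2)q_A, so π_A = (87 - (1/2)q_A)q_A - 13q_A.
Maximising: ∂π_A/∂q_A = 74 - q_A = 0, giving q_A = 74.
Then q_V = (168 - 74)/2 = 47.
Total output Q = 121, so price P = 171 - 121 = 50.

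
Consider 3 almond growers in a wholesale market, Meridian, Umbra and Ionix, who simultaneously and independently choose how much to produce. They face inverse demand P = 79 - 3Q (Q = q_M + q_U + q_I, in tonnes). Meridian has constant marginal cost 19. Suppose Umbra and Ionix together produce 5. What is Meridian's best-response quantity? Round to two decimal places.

7.50

With rivals' combined output fixed at 5, Meridian's profit is π_M = (79 - 3·5 - 3q_M)q_M - (19q_M) = (64 - 3q_M)q_M - (19q_M).
∂π_M/∂q_M = 45 - 6q_M = 0, so q_M = 15/2.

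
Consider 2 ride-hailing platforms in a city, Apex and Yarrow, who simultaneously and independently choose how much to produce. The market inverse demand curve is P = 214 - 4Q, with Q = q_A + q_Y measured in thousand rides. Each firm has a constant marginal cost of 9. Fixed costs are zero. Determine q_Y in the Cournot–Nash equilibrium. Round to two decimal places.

17.08

Each firm earns π_i = (214 - 4Q)q_i - 9q_i.
First-order condition (treating rivals' output as given): 205 - 8q_i - 4q_j = 0.
By symmetry each firm produces the same amount; substituting q_j = q_i yields q_i = 205/12.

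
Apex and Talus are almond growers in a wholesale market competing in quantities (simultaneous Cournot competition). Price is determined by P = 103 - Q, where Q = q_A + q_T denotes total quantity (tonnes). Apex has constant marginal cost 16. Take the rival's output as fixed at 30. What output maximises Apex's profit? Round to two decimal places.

With the rival's output fixed at 30, Apex's profit is π_A = (103 - 30 - q_A)q_A - (16q_A) = (73 - q_A)q_A - (16q_A).
∂π_A/∂q_A = 57 - 2q_A = 0, so q_A = 57/2.

28.50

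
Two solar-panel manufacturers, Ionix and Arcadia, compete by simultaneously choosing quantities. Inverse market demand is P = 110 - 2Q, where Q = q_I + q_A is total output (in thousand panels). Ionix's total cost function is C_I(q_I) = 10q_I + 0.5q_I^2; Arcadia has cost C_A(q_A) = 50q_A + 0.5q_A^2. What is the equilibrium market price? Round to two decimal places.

Ionix's profit: π_I = (110 - 2Q)q_I - (10q_I + (1/2)q_I²). Setting ∂π_I/∂q_I = 0: 100 - 5q_I - 2(q_A) = 0.
Arcadia's first-order condition: 60 - 5q_A - 2(q_I) = 0.
Best responses: q_I = (100 - 2q_A)/5, q_A = (60 - 2q_I)/5.
Substituting one into the other gives q_I = 380/21 and q_A = 100/21.
Total output Q = 160/7, so price P = 110 - 2·(160/7) = 450/7.

64.29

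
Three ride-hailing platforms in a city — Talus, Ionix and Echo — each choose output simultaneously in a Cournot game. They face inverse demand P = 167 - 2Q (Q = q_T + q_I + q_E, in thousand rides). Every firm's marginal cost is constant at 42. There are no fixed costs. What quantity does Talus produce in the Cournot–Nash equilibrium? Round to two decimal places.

Each firm earns π_i = (167 - 2Q)q_i - 42q_i.
First-order condition (treating rivals' output as given): 125 - 4q_i - 2·Σ_{j≠i} q_j = 0.
With identical firms every q_j equals q_i, so Σ_{j≠i} q_j = 2q_i and 125 = 8q_i, giving q_i = 125/8.

15.63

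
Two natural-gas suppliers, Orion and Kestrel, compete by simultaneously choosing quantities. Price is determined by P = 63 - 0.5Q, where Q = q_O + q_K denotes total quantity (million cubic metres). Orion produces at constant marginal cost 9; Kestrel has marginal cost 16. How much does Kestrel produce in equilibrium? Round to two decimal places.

26.67

Orion's profit: π_O = (63 - 0.5Q)q_O - (9q_O). Setting ∂π_O/∂q_O = 0: 54 - q_O - (1/2)(q_K) = 0.
Kestrel's first-order condition: 47 - q_K - (1/2)(q_O) = 0.
So q_O = (54 - (1/2)q_K) and q_K = (47 - (1/2)q_O).
Substituting one into the other gives q_O = 122/3 and q_K = 80/3.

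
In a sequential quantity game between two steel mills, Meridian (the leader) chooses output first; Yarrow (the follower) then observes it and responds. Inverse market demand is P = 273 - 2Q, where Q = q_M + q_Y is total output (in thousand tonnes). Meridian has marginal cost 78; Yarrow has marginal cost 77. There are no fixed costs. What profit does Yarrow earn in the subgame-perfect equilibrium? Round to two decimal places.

1225.13

Solve by backward induction. Given q_M, the follower Yarrow maximises π_Y = (273 - 2q_M - 2q_Y)q_Y - 77q_Y.
∂π_Y/∂q_Y = 196 - 2q_M - 4q_Y = 0 gives the reaction function q_Y = (196 - 2q_M)/4.
The leader anticipates this reaction. Substituting into P = 273 - 2Q gives P = 175 - q_M, so π_M = (175 - q_M)q_M - 78q_M.
Maximising: ∂π_M/∂q_M = 97 - 2q_M = 0, giving q_M = 97/2.
Then q_Y = (196 - 2·(97/2))/4 = 99/4.
Price P = 273 - 2·(293/4) = 253/2.
Yarrow's profit: (253/2 - 77)·(99/4) = 1225.1250.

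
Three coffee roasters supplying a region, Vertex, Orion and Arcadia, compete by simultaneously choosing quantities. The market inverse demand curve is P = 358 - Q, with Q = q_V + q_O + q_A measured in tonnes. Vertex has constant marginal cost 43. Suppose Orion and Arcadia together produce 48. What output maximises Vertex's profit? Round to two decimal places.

With rivals' combined output fixed at 48, Vertex's profit is π_V = (358 - 48 - q_V)q_V - (43q_V) = (310 - q_V)q_V - (43q_V).
∂π_V/∂q_V = 267 - 2q_V = 0, so q_V = 267/2.

133.50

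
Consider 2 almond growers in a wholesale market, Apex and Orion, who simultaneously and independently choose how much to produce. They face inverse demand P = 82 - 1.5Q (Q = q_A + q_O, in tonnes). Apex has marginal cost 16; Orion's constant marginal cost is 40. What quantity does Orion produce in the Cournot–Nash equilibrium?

4

Apex's profit: π_A = (82 - 1.5Q)q_A - (16q_A). Setting ∂π_A/∂q_A = 0: 66 - 3q_A - (3/2)(q_O) = 0.
Orion's profit: π_O = (82 - 1.5Q)q_O - (40q_O). Setting ∂π_O/∂q_O = 0: 42 - 3q_O - (3/2)(q_A) = 0.
Rearranging gives the reaction functions q_A = (66 - (3/2)q_O)/3 and q_O = (42 - (3/2)q_A)/3.
Substituting one into the other gives q_A = 20 and q_O = 4.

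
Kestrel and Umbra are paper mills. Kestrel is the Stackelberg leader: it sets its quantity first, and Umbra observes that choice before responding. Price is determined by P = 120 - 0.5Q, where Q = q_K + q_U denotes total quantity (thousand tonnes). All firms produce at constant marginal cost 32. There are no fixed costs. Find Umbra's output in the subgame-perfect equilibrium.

44

Solve by backward induction. Given q_K, the follower Umbra maximises π_U = (120 - (1/2)q_K - (1/2)q_U)q_U - 32q_U.
Setting the follower's marginal profit to zero, 88 - (1/2)q_K - q_U = 0, i.e. q_U = (88 - (1/2)q_K).
Kestrel substitutes q_U(q_K) into its own profit: π_K = q_K(120 - (1/2)q_K - (88 - (1/2)q_K)/2) - 32q_K = (76 - (1/4)q_K)q_K - 32q_K.
Leader FOC: 44 - (1/2)q_K = 0, so q_K = 88.
Then q_U = (88 - (1/2)·88) = 44.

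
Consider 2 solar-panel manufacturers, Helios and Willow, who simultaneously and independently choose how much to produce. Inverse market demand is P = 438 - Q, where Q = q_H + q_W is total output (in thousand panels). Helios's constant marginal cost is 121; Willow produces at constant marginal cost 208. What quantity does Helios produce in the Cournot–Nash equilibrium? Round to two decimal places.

134.67

Helios's profit: π_H = (438 - Q)q_H - (121q_H). Setting ∂π_H/∂q_H = 0: 317 - 2q_H - (q_W) = 0.
Willow's first-order condition: 230 - 2q_W - (q_H) = 0.
Rearranging gives the reaction functions q_H = (317 - q_W)/2 and q_W = (230 - q_H)/2.
Solving the pair: q_H = 404/3, q_W = 143/3.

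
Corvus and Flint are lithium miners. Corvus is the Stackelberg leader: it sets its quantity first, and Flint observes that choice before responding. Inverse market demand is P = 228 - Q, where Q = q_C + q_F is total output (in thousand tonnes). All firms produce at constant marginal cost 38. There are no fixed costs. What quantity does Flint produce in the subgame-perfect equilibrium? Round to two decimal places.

Solve by backward induction. Given q_C, the follower Flint maximises π_F = (228 - q_C - q_F)q_F - 38q_F.
∂π_F/∂q_F = 190 - q_C - 2q_F = 0 gives the reaction function q_F = (190 - q_C)/2.
The leader anticipates this reaction. Substituting into P = 228 - Q gives P = 133 - (1/2)q_C, so π_C = (133 - (1/2)q_C)q_C - 38q_C.
The leader's first-order condition 95 - q_C = 0 yields q_C = 95.
Then q_F = (190 - 95)/2 = 95/2.

47.50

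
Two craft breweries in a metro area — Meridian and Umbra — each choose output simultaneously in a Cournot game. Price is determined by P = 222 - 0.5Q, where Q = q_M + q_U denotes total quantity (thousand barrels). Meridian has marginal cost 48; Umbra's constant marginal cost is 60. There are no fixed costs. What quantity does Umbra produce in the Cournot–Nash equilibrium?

100

Meridian's profit: π_M = (222 - 0.5Q)q_M - (48q_M). Setting ∂π_M/∂q_M = 0: 174 - q_M - (1/2)(q_U) = 0.
Umbra's first-order condition: 162 - q_U - (1/2)(q_M) = 0.
So q_M = (174 - (1/2)q_U) and q_U = (162 - (1/2)q_M).
Solving the pair: q_M = 124, q_U = 100.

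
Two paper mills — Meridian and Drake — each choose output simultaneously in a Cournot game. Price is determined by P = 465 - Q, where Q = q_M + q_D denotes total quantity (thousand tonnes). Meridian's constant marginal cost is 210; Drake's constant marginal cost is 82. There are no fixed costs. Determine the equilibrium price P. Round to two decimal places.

252.33

Meridian's profit: π_M = (465 - Q)q_M - (210q_M). Setting ∂π_M/∂q_M = 0: 255 - 2q_M - (q_D) = 0.
Drake's profit: π_D = (465 - Q)q_D - (82q_D). Setting ∂π_D/∂q_D = 0: 383 - 2q_D - (q_M) = 0.
Rearranging gives the reaction functions q_M = (255 - q_D)/2 and q_D = (383 - q_M)/2.
Solving the pair: q_M = 127/3, q_D = 511/3.
Total output Q = 638/3, so price P = 465 - 638/3 = 757/3.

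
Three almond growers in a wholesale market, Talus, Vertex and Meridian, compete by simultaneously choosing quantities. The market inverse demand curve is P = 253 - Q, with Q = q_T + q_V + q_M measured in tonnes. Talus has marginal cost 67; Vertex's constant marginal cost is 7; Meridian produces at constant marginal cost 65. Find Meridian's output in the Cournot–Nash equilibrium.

33

Talus's profit: π_T = (253 - Q)q_T - (67q_T). Setting ∂π_T/∂q_T = 0: 186 - 2q_T - (q_V + q_M) = 0.
Vertex's profit: π_V = (253 - Q)q_V - (7q_V). Setting ∂π_V/∂q_V = 0: 246 - 2q_V - (q_T + q_M) = 0.
Meridian's first-order condition: 188 - 2q_M - (q_T + q_V) = 0.
Adding the 3 conditions: 620 − 2Q − 2Q = 0, i.e. Q = 155.
Back-substituting: q_T = (186 − 155) = 31, q_V = (246 − 155) = 91, q_M = (188 − 155) = 33.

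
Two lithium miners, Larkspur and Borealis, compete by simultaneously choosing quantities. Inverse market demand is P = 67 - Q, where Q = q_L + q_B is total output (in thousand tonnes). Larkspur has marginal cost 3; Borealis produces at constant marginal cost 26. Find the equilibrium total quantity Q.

35

Larkspur's profit: π_L = (67 - Q)q_L - (3q_L). Setting ∂π_L/∂q_L = 0: 64 - 2q_L - (q_B) = 0.
Borealis's first-order condition: 41 - 2q_B - (q_L) = 0.
So q_L = (64 - q_B)/2 and q_B = (41 - q_L)/2.
Solving the pair: q_L = 29, q_B = 6.
Total output Q = 29 + 6 = 35.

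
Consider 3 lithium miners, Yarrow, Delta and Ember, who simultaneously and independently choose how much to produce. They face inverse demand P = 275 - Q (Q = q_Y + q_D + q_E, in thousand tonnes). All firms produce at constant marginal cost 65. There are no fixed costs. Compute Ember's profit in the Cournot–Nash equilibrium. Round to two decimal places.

2756.25

A representative firm's profit is π_i = q_i(275 - Q) - 65q_i.
Setting ∂π_i/∂q_i = 0 with rivals' quantities fixed: 210 - 2q_i - Σ_{j≠i} q_j = 0.
By symmetry each firm produces the same amount; substituting Σ_{j≠i} q_j = 2q_i yields q_i = 210/4 = 105/2.
Price P = 275 - 315/2 = 235/2.
Ember's profit: (235/2 - 65)·(105/2) = 2756.2500.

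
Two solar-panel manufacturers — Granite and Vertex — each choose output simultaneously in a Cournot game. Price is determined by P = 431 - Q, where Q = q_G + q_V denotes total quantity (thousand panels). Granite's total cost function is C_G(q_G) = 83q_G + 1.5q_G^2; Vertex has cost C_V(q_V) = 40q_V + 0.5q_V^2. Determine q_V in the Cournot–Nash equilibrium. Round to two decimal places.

114.79

Granite's profit: π_G = (431 - Q)q_G - (83q_G + (3/2)q_G²). Setting ∂π_G/∂q_G = 0: 348 - 5q_G - (q_V) = 0.
Vertex's first-order condition: 391 - 3q_V - (q_G) = 0.
Best responses: q_G = (348 - q_V)/5, q_V = (391 - q_G)/3.
Solving the pair: q_G = 653/14, q_V = 1607/14.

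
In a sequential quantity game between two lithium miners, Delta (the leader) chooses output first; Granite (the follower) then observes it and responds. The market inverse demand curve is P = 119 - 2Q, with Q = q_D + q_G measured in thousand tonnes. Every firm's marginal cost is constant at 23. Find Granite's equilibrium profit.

288

Solve by backward induction. Given q_D, the follower Granite maximises π_G = (119 - 2q_D - 2q_G)q_G - 23q_G.
Follower FOC: 96 - 2q_D - 4q_G = 0, so q_G(q_D) = (96 - 2q_D)/4.
Delta substitutes q_G(q_D) into its own profit: π_D = q_D(119 - 2q_D - (96 - 2q_D)/2) - 23q_D = (71 - q_D)q_D - 23q_D.
Leader FOC: 48 - 2q_D = 0, so q_D = 24.
Then q_G = (96 - 2·24)/4 = 12.
Price P = 119 - 2·36 = 47.
Granite's profit: (47 - 23)·12 = 288.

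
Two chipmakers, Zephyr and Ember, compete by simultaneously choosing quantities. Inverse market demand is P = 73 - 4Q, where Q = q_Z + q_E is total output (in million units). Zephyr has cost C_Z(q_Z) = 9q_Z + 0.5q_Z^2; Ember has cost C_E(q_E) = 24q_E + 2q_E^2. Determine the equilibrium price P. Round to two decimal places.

Zephyr's profit: π_Z = (73 - 4Q)q_Z - (9q_Z + (1/2)q_Z²). Setting ∂π_Z/∂q_Z = 0: 64 - 9q_Z - 4(q_E) = 0.
Ember's profit: π_E = (73 - 4Q)q_E - (24q_E + 2q_E²). Setting ∂π_E/∂q_E = 0: 49 - 12q_E - 4(q_Z) = 0.
Rearranging gives the reaction functions q_Z = (64 - 4q_E)/9 and q_E = (49 - 4q_Z)/12.
Solving the pair: q_Z = 143/23, q_E = 185/92.
Total output Q = 757/92, so price P = 73 - 4·(757/92) = 922/23.

40.09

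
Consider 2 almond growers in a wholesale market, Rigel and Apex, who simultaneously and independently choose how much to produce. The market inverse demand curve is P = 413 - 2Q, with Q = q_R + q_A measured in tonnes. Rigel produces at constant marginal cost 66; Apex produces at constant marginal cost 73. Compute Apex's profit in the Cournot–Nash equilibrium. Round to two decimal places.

Rigel's profit: π_R = (413 - 2Q)q_R - (66q_R). Setting ∂π_R/∂q_R = 0: 347 - 4q_R - 2(q_A) = 0.
Apex's first-order condition: 340 - 4q_A - 2(q_R) = 0.
Best responses: q_R = (347 - 2q_A)/4, q_A = (340 - 2q_R)/4.
Solving the pair: q_R = 59, q_A = 111/2.
Price P = 413 - 2·(229/2) = 184.
Apex's profit: (184 - 73)·(111/2) = 6160.5000.

6160.50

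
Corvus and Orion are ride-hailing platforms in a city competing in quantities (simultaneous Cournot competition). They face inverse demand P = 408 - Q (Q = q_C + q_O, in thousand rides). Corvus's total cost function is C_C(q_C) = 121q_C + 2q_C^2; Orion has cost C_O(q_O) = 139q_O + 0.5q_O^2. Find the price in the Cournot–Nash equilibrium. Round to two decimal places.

Corvus's profit: π_C = (408 - Q)q_C - (121q_C + 2q_C²). Setting ∂π_C/∂q_C = 0: 287 - 6q_C - (q_O) = 0.
Orion's first-order condition: 269 - 3q_O - (q_C) = 0.
Best responses: q_C = (287 - q_O)/6, q_O = (269 - q_C)/3.
Solving the pair: q_C = 592/17, q_O = 1327/17.
Total output Q = 1919/17, so price P = 408 - 1919/17 = 295.1176.

295.12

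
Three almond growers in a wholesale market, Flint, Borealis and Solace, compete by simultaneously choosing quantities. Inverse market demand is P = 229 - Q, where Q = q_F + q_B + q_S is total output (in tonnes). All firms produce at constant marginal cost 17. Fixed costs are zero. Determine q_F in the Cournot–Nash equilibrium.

53

Each firm earns π_i = (229 - Q)q_i - 17q_i.
First-order condition (treating rivals' output as given): 212 - 2q_i - Σ_{j≠i} q_j = 0.
With identical firms every q_j equals q_i, so Σ_{j≠i} q_j = 2q_i and 212 = 4q_i, giving q_i = 53.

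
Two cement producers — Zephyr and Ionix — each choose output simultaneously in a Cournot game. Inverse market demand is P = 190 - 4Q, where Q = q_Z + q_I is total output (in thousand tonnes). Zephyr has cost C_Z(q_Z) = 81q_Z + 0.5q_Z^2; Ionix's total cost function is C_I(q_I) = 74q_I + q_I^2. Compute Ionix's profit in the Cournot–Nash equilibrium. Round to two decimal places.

337.53

Zephyr's profit: π_Z = (190 - 4Q)q_Z - (81q_Z + (1/2)q_Z²). Setting ∂π_Z/∂q_Z = 0: 109 - 9q_Z - 4(q_I) = 0.
Ionix's first-order condition: 116 - 10q_I - 4(q_Z) = 0.
Rearranging gives the reaction functions q_Z = (109 - 4q_I)/9 and q_I = (116 - 4q_Z)/10.
Substituting one into the other gives q_Z = 313/37 and q_I = 304/37.
Price P = 190 - 4·(617/37) = 123.2973.
Ionix's profit: 123.2973·(304/37) - 74·(304/37) - (304/37)² = 337.5310.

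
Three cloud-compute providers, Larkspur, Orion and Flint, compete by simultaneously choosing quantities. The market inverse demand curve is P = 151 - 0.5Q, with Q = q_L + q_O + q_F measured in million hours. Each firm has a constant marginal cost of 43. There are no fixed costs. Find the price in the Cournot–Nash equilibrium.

70

Each firm earns π_i = (151 - 0.5Q)q_i - 43q_i.
Setting ∂π_i/∂q_i = 0 with rivals' quantities fixed: 108 - q_i - (1/2)·Σ_{j≠i} q_j = 0.
With identical firms every q_j equals q_i, so Σ_{j≠i} q_j = 2q_i and 108 = 2q_i, giving q_i = 54.
Total output Q = 162, so price P = 151 - (1/2)·162 = 70.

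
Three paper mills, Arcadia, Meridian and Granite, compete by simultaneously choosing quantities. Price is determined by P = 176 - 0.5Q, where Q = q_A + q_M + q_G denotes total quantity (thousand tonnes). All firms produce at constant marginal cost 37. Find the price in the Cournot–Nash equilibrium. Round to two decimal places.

Each firm earns π_i = (176 - 0.5Q)q_i - 37q_i.
First-order condition (treating rivals' output as given): 139 - q_i - (1/2)·Σ_{j≠i} q_j = 0.
With identical firms every q_j equals q_i, so Σ_{j≠i} q_j = 2q_i and 139 = 2q_i, giving q_i = 139/2.
Total output Q = 417/2, so price P = 176 - (1/2)·(417/2) = 287/4.

71.75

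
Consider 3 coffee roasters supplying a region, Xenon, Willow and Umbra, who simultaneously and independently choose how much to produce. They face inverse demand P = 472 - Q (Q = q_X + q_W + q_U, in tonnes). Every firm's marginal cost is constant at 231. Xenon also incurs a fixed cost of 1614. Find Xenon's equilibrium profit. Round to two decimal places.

2016.06

A representative firm's profit is π_i = q_i(472 - Q) - 231q_i.
First-order condition (treating rivals' output as given): 241 - 2q_i - Σ_{j≠i} q_j = 0.
With identical firms every q_j equals q_i, so Σ_{j≠i} q_j = 2q_i and 241 = 4q_i, giving q_i = 241/4.
Price P = 472 - 723/4 = 1165/4.
Xenon's profit: (1165/4 - 231)·(241/4) - 1614 = 2016.0625.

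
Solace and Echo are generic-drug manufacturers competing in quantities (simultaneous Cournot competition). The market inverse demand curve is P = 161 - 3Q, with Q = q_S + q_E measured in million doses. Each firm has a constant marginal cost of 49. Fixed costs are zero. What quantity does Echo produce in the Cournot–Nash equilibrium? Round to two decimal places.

12.44

A representative firm's profit is π_i = q_i(161 - 3Q) - 49q_i.
First-order condition (treating rivals' output as given): 112 - 6q_i - 3q_j = 0.
With identical firms every q_j equals q_i, so q_j = q_i and 112 = 9q_i, giving q_i = 112/9.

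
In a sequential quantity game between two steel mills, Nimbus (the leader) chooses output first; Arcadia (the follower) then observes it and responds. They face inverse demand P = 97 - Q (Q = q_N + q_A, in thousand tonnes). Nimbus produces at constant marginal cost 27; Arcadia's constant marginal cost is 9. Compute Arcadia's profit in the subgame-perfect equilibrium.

961

The follower Arcadia best-responds to any q_N: π_A = (97 - Q)q_A - 9q_A.
Setting the follower's marginal profit to zero, 88 - q_N - 2q_A = 0, i.e. q_A = (88 - q_N)/2.
The leader anticipates this reaction. Substituting into P = 97 - Q gives P = 53 - (1/2)q_N, so π_N = (53 - (1/2)q_N)q_N - 27q_N.
Maximising: ∂π_N/∂q_N = 26 - q_N = 0, giving q_N = 26.
Then q_A = (88 - 26)/2 = 31.
Price P = 97 - 57 = 40.
Arcadia's profit: (40 - 9)·31 = 961.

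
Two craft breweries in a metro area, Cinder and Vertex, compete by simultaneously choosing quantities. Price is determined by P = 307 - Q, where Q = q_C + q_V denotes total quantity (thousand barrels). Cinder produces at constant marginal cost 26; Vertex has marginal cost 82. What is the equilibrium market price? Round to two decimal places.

Cinder's profit: π_C = (307 - Q)q_C - (26q_C). Setting ∂π_C/∂q_C = 0: 281 - 2q_C - (q_V) = 0.
Vertex's first-order condition: 225 - 2q_V - (q_C) = 0.
Best responses: q_C = (281 - q_V)/2, q_V = (225 - q_C)/2.
Substituting one into the other gives q_C = 337/3 and q_V = 169/3.
Total output Q = 506/3, so price P = 307 - 506/3 = 415/3.

138.33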